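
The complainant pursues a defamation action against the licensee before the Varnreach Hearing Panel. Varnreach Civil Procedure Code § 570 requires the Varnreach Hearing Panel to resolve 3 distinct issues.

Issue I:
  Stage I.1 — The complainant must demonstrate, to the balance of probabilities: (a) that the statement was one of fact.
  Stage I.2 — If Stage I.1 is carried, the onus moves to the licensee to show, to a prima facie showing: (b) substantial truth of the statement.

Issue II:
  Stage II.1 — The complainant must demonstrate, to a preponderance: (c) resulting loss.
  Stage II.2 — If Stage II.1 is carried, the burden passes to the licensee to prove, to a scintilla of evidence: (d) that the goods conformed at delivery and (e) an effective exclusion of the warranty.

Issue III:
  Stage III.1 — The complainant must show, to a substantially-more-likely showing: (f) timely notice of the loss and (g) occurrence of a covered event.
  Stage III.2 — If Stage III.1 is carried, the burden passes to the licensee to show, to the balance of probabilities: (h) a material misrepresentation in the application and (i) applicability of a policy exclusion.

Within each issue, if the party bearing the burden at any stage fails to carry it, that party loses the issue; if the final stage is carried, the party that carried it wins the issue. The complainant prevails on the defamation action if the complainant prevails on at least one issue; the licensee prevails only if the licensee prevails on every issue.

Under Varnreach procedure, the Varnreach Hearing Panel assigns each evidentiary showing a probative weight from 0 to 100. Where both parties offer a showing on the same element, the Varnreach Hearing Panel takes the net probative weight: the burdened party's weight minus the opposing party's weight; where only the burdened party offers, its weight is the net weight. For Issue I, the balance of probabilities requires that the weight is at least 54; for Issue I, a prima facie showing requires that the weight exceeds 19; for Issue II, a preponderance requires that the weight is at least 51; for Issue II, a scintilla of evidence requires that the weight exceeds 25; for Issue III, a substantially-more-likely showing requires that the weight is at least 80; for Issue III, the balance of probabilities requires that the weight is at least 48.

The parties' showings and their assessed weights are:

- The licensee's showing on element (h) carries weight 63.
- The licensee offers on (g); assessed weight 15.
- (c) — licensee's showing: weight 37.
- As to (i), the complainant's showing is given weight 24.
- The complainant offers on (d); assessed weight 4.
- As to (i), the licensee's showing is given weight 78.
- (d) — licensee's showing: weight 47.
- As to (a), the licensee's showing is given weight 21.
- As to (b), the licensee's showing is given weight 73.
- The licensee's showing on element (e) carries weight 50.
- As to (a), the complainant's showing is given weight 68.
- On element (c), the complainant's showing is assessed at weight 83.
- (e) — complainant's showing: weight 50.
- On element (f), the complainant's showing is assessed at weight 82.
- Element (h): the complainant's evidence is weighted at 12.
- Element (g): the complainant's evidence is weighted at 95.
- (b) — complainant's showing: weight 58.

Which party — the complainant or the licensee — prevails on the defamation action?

— Issue I —
At Stage I.1 the complainant must meet the balance of probabilities (weight is at least 54): on (a) the weight is 68 less the opposing 21 gives net 47, which does not reach 54, so (a) does not meet the standard.
  Stage I.1 not carried; the complainant fails its burden.
The licensee prevails on this issue.
— Issue II —
Stage II.1 — burden on complainant; standard: a preponderance (weight is at least 51).
    (c): 83 − 37 = 46 < 51 [not met]
  Not every element is met, so the complainant fails to carry Stage II.1.
The licensee prevails on this issue.
— Issue III —
At Stage III.1 the complainant must meet a substantially-more-likely showing (weight is at least 80): on (f) the weight is 82, ≥ 80, so (f) meets the standard; on (g) the weight is 95 less the opposing 15 gives net 80, which does reach 80, so (g) meets the standard.
  Stage III.1 is satisfied; the onus moves to the licensee.
At Stage III.2 the licensee must meet the balance of probabilities (weight is at least 48): on (h) the weight is 63 less the opposing 12 gives net 51, which does reach 48, so (h) meets the standard; on (i) the weight is 78 less the opposing 24 gives net 54, which does reach 48, so (i) meets the standard.
  All elements met at the final stage.
Every stage carried; the licensee prevails on this issue.
Per-issue: Issue I → licensee; Issue II → licensee; Issue III → licensee. The complainant must prevail on at least one issue; overall, the licensee prevails.

licensee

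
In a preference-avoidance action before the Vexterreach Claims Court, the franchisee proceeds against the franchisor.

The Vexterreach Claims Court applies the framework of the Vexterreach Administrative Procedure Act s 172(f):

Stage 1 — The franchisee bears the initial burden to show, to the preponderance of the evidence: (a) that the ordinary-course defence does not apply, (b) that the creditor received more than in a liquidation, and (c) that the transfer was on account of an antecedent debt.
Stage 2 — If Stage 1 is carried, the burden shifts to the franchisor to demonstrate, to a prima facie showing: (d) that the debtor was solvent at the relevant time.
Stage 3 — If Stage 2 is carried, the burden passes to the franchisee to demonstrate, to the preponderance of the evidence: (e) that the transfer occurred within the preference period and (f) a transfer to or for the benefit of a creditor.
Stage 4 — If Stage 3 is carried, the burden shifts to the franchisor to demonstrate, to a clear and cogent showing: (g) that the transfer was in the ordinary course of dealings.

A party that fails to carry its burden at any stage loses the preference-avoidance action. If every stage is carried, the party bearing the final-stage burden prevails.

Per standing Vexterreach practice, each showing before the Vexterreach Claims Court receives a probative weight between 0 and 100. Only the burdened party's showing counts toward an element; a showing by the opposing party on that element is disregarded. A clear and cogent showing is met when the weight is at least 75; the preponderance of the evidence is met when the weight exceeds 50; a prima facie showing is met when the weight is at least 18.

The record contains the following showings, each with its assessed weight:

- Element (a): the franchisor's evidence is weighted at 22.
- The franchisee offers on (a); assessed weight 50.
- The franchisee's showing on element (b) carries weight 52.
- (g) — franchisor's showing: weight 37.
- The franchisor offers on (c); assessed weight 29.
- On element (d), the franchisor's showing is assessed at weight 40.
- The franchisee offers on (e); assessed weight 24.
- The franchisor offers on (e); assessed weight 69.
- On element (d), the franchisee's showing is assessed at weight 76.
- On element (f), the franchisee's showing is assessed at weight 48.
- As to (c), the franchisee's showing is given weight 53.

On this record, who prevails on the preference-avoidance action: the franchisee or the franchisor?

Stage 1 (franchisee, the preponderance of the evidence, weight exceeds 50): (a) 50 (franchisor's 22 disregarded) ≤ 50 — fails; (b) 52 > 50 — meets; (c) 53 (franchisor's 29 disregarded) > 50 — meets.
  Not every element is met, so the franchisee fails to carry Stage 1.
The franchisor prevails.

franchisor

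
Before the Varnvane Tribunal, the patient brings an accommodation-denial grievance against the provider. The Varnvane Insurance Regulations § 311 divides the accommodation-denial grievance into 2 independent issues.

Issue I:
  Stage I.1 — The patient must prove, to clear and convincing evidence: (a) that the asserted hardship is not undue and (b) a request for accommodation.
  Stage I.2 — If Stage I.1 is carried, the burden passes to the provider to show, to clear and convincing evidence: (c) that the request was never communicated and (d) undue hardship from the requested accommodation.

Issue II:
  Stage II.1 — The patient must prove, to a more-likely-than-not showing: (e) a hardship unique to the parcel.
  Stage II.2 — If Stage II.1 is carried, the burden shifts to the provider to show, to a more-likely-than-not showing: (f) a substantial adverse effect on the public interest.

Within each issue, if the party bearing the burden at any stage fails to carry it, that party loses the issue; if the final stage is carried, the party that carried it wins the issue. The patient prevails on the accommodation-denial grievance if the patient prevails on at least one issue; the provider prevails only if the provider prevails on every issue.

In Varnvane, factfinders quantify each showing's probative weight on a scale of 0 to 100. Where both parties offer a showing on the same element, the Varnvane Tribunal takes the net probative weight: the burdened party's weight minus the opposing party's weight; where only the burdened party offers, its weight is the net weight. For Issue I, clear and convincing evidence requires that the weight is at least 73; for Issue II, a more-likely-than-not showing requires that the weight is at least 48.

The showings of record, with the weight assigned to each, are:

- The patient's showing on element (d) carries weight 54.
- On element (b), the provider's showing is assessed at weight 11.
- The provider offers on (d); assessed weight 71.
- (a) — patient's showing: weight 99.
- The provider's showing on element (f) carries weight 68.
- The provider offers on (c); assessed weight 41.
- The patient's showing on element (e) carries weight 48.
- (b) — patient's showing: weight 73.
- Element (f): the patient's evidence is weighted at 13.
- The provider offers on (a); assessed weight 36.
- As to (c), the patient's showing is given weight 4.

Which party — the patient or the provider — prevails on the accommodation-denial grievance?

— Issue I —
Stage I.1 (patient, clear and convincing evidence, weight is at least 73): (a) net 99−36=63 < 73 — fails; (b) net 73−11=62 < 73 — fails.
  The patient does not carry Stage I.1.
So the provider prevails on this issue.
— Issue II —
At Stage II.1 the patient must meet a more-likely-than-not showing (weight is at least 48): on (e) the weight is 48, which does reach 48, so (e) meets the standard.
  The patient carries Stage II.1; the provider now bears the burden.
At Stage II.2 the provider must meet a more-likely-than-not showing (weight is at least 48): on (f) the weight is 68 less the opposing 13 gives net 55, ≥ 48, so (f) meets the standard.
  The provider carries the last stage.
With every stage satisfied, the provider prevails on this issue.
Per-issue: Issue I → provider; Issue II → provider. The patient must prevail on at least one issue; overall, the provider prevails.

provider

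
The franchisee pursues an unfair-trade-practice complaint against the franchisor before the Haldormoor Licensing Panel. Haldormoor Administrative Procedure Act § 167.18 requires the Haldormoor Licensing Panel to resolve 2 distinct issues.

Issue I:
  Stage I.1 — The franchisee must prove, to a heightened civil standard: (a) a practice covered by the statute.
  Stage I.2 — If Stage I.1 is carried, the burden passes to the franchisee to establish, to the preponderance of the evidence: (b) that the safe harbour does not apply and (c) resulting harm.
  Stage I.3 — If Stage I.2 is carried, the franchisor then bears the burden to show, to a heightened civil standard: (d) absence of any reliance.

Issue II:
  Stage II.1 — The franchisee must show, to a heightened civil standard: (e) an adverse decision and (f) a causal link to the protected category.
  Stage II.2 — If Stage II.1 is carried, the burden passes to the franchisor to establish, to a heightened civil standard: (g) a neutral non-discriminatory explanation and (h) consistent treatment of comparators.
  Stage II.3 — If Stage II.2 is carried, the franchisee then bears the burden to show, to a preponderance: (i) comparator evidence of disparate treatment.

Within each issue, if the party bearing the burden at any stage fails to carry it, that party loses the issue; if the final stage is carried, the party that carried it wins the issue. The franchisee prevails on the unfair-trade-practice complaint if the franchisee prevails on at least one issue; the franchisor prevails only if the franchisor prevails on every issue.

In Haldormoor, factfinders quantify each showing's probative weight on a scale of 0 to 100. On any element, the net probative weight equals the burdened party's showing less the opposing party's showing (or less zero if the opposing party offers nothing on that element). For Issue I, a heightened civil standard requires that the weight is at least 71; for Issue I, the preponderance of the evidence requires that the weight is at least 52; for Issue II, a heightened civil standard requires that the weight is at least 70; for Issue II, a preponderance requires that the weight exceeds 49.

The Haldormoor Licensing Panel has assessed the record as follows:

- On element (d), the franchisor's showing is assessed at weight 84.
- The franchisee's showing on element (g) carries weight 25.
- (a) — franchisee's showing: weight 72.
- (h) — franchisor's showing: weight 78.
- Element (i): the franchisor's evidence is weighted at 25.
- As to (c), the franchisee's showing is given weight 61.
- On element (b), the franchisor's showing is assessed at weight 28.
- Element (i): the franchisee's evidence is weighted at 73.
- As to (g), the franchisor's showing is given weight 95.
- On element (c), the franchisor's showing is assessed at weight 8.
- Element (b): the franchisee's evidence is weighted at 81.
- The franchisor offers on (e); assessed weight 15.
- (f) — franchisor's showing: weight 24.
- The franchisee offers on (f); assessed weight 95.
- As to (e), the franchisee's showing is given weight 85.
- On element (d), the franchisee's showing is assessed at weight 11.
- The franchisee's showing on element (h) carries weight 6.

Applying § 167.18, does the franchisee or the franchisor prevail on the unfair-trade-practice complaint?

— Issue I —
Stage I.1 — burden on franchisee; standard: a heightened civil standard (weight is at least 71).
    (a): 72 ≥ 71 [met]
  Stage I.1 is satisfied; the franchisee continues to bear the burden.
Stage I.2 — burden on franchisee; standard: the preponderance of the evidence (weight is at least 52).
    (b): 81 − 28 = 53 ≥ 52 [met]
    (c): 61 − 8 = 53 ≥ 52 [met]
  All elements met. The burden passes to the franchisor.
Stage I.3 — burden on franchisor; standard: a heightened civil standard (weight is at least 71).
    (d): 84 − 11 = 73 ≥ 71 [met]
  The franchisor carries the last stage.
Every stage carried; the franchisor prevails on this issue.
— Issue II —
Stage II.1 (franchisee, a heightened civil standard, weight is at least 70): (e) net 85−15=70 ≥ 70 — meets; (f) net 95−24=71 ≥ 70 — meets.
  Stage II.1 is satisfied; the onus moves to the franchisor.
Stage II.2 (franchisor, a heightened civil standard, weight is at least 70): (g) net 95−25=70 ≥ 70 — meets; (h) net 78−6=72 ≥ 70 — meets.
  The franchisor carries Stage II.2; the franchisee now bears the burden.
Stage II.3 (franchisee, a preponderance, weight exceeds 49): (i) net 73−25=48 ≤ 49 — fails.
  The franchisee does not carry Stage II.3.
So the franchisor prevails on this issue.
Per-issue: Issue I → franchisor; Issue II → franchisor. The franchisee must prevail on at least one issue; overall, the franchisor prevails.

franchisor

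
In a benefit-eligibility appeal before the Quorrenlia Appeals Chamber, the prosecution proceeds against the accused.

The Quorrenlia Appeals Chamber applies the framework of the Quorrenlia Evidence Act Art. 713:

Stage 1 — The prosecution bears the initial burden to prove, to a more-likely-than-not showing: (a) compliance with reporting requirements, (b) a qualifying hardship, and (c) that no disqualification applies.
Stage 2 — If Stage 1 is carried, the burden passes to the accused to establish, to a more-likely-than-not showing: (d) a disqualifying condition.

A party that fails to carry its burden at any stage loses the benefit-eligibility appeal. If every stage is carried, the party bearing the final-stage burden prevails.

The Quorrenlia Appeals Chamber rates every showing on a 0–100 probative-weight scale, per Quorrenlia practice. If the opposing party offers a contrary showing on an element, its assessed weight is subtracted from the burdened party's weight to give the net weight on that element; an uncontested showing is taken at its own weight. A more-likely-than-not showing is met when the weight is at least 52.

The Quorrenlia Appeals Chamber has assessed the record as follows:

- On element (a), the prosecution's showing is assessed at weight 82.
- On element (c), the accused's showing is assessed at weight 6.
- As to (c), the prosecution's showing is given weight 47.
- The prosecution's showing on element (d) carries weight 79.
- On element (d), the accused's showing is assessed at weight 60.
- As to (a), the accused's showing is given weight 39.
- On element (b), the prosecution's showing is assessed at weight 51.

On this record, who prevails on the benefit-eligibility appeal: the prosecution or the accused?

At Stage 1 the prosecution must meet a more-likely-than-not showing (weight is at least 52): on (a) the weight is 82 less the opposing 39 gives net 43, which does not reach 52, so (a) does not meet the standard; on (b) the weight is 51, which does not reach 52, so (b) does not meet the standard; on (c) the weight is 47 less the opposing 6 gives net 41, which does not reach 52, so (c) does not meet the standard.
  The prosecution does not carry Stage 1.
The analysis ends at Stage 1; the accused prevails.

accused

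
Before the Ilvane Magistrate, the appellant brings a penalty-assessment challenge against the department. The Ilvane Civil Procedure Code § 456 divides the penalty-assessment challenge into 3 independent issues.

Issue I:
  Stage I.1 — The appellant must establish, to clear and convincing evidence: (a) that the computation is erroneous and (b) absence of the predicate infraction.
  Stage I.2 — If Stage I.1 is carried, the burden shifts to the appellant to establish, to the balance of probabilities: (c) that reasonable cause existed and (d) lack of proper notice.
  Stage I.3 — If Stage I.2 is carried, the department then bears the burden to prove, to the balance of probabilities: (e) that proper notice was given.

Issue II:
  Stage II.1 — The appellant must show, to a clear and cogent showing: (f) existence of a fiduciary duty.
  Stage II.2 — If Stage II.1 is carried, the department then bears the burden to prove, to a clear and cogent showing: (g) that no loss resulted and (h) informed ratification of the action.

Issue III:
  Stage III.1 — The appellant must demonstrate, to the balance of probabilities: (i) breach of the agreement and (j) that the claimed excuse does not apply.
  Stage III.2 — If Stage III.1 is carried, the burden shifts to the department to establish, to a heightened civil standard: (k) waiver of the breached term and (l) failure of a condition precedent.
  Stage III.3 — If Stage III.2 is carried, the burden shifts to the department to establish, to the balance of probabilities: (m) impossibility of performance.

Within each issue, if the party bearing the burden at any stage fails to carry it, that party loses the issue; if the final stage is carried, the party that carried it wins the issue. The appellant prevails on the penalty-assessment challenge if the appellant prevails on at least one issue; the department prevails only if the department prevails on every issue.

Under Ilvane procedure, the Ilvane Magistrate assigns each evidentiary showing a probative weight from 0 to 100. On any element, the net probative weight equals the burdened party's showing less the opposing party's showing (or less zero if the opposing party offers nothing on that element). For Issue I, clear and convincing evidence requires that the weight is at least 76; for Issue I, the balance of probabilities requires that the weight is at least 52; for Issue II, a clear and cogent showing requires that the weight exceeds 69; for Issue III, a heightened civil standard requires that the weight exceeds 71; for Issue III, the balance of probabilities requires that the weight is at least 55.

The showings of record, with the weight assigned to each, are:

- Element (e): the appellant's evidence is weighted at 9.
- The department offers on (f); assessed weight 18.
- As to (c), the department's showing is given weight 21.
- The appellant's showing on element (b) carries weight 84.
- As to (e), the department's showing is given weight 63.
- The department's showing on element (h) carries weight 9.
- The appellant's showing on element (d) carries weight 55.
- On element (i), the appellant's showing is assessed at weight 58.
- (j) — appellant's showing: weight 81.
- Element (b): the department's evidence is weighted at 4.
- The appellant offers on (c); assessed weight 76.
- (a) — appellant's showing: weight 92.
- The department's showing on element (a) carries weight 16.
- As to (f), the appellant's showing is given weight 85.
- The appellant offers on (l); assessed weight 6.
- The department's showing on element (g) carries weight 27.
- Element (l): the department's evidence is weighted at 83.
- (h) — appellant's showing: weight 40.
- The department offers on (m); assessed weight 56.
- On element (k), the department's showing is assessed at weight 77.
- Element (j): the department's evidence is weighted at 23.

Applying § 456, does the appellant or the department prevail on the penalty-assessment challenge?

department

— Issue I —
At Stage I.1 the appellant must meet clear and convincing evidence (weight is at least 76): on (a) the weight is 92 less the opposing 16 gives net 76, which does reach 76, so (a) meets the standard; on (b) the weight is 84 less the opposing 4 gives net 80, which does reach 76, so (b) meets the standard.
  Stage I.1 carried; the burden remains with the appellant.
At Stage I.2 the appellant must meet the balance of probabilities (weight is at least 52): on (c) the weight is 76 less the opposing 21 gives net 55, ≥ 52, so (c) meets the standard; on (d) the weight is 55, which does reach 52, so (d) meets the standard.
  All elements met. The burden passes to the department.
At Stage I.3 the department must meet the balance of probabilities (weight is at least 52): on (e) the weight is 63 less the opposing 9 gives net 54, ≥ 52, so (e) meets the standard.
  Stage I.3 carried; the final stage is satisfied.
With every stage satisfied, the department prevails on this issue.
— Issue II —
Stage II.1 (appellant, a clear and cogent showing, weight exceeds 69): (f) net 85−18=67 ≤ 69 — fails.
  The appellant does not carry Stage II.1.
The analysis ends at Stage II.1; the department prevails on this issue.
— Issue III —
Stage III.1 — burden on appellant; standard: the balance of probabilities (weight is at least 55).
    (i): 58 ≥ 55 [met]
    (j): 81 − 23 = 58 ≥ 55 [met]
  Stage III.1 carried; the burden shifts to the department.
Stage III.2 — burden on department; standard: a heightened civil standard (weight exceeds 71).
    (k): 77 > 71 [met]
    (l): 83 − 6 = 77 > 71 [met]
  All elements met. The department retains the burden for Stage III.3.
Stage III.3 — burden on department; standard: the balance of probabilities (weight is at least 55).
    (m): 56 ≥ 55 [met]
  All elements met at the final stage.
All stages carried — the department prevails on this issue.
Per-issue: Issue I → department; Issue II → department; Issue III → department. The appellant must prevail on at least one issue; overall, the department prevails.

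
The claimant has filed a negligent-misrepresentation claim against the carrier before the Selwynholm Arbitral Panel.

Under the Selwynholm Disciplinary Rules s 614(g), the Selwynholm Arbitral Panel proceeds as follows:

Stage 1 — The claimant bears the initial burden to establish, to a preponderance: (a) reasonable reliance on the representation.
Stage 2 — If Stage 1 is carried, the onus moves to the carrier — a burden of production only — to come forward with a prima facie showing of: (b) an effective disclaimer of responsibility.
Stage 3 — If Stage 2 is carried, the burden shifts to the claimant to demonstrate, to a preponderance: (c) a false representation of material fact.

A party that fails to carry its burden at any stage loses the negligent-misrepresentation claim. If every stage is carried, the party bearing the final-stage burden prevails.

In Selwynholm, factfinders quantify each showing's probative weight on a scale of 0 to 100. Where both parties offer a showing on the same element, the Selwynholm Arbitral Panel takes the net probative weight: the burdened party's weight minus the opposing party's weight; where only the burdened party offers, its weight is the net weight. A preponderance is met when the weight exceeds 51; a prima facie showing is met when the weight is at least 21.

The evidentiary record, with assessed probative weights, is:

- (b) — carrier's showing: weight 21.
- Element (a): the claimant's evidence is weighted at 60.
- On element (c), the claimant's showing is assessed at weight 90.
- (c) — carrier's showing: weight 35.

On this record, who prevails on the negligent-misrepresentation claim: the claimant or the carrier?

At Stage 1 the claimant must meet a preponderance (weight exceeds 51): on (a) the weight is 60, which does exceed 51, so (a) meets the standard.
  Stage 1 carried; the burden shifts to the carrier.
At Stage 2 the carrier must meet a prima facie showing (weight is at least 21): on (b) the weight is 21, which does reach 21, so (b) meets the standard.
  All elements met. The burden passes to the claimant.
At Stage 3 the claimant must meet a preponderance (weight exceeds 51): on (c) the weight is 90 less the opposing 35 gives net 55, > 51, so (c) meets the standard.
  Stage 3 carried; the final stage is satisfied.
All stages carried — the claimant prevails.

claimant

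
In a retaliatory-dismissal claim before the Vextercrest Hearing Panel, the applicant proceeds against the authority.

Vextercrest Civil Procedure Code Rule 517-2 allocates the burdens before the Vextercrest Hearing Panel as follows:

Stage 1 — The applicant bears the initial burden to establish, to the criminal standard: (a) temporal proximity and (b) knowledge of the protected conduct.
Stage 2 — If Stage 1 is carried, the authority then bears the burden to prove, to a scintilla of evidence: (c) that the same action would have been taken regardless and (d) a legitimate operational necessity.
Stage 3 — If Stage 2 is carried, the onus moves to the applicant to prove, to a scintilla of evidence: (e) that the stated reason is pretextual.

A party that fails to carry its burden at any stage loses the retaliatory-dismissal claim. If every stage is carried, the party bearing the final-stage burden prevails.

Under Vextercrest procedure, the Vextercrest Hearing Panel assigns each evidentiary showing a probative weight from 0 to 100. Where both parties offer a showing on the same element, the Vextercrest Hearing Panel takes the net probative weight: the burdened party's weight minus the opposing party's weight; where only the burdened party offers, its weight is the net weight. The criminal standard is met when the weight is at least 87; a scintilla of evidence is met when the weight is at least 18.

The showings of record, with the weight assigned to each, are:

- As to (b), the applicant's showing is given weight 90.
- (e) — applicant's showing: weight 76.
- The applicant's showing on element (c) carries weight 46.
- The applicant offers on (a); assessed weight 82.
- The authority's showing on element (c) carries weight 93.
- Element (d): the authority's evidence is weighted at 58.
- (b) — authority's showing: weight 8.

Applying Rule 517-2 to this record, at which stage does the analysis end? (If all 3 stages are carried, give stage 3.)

At Stage 1 the applicant must meet the criminal standard (weight is at least 87): on (a) the weight is 82, which does not reach 87, so (a) does not meet the standard; on (b) the weight is 90 less the opposing 8 gives net 82, < 87, so (b) does not meet the standard.
  Stage 1 not carried; the applicant fails its burden.
The analysis ends at Stage 1; the authority prevails.

stage 1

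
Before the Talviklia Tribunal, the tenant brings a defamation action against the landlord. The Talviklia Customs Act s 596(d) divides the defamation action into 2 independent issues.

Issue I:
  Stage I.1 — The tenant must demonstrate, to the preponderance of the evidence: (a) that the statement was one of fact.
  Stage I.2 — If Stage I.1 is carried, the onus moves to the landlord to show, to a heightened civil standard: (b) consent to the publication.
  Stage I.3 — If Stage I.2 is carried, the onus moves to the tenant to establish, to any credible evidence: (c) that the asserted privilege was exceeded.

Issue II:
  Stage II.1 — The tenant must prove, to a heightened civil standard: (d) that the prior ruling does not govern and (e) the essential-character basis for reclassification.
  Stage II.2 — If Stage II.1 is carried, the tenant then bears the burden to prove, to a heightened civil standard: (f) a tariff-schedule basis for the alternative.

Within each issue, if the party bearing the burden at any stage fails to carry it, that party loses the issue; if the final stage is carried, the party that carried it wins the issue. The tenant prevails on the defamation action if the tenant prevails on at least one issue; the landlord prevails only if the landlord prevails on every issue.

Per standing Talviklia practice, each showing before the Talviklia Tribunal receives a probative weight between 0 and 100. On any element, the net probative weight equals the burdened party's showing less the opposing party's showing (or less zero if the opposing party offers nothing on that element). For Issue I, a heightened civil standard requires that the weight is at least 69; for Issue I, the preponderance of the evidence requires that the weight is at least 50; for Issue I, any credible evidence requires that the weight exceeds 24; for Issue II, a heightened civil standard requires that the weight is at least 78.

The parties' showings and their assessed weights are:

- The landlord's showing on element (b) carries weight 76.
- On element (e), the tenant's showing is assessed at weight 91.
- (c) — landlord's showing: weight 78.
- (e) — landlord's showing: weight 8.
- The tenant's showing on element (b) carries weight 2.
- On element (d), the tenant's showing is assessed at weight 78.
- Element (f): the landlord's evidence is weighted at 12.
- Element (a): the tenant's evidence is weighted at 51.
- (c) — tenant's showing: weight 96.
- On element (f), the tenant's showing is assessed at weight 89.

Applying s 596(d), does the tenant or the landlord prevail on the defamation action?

— Issue I —
Stage I.1 (tenant, the preponderance of the evidence, weight is at least 50): (a) 51 ≥ 50 — meets.
  All elements met. The burden passes to the landlord.
Stage I.2 (landlord, a heightened civil standard, weight is at least 69): (b) net 76−2=74 ≥ 69 — meets.
  The landlord carries Stage I.2; the tenant now bears the burden.
Stage I.3 (tenant, any credible evidence, weight exceeds 24): (c) net 96−78=18 ≤ 24 — fails.
  The tenant does not carry Stage I.3.
The analysis ends at Stage I.3; the landlord prevails on this issue.
— Issue II —
At Stage II.1 the tenant must meet a heightened civil standard (weight is at least 78): on (d) the weight is 78, which does reach 78, so (d) meets the standard; on (e) the weight is 91 less the opposing 8 gives net 83, which does reach 78, so (e) meets the standard.
  Stage II.1 is satisfied; the tenant continues to bear the burden.
At Stage II.2 the tenant must meet a heightened civil standard (weight is at least 78): on (f) the weight is 89 less the opposing 12 gives net 77, < 78, so (f) does not meet the standard.
  Stage II.2 not carried; the tenant fails its burden.
The analysis ends at Stage II.2; the landlord prevails on this issue.
Per-issue: Issue I → landlord; Issue II → landlord. The tenant must prevail on at least one issue; overall, the landlord prevails.

landlord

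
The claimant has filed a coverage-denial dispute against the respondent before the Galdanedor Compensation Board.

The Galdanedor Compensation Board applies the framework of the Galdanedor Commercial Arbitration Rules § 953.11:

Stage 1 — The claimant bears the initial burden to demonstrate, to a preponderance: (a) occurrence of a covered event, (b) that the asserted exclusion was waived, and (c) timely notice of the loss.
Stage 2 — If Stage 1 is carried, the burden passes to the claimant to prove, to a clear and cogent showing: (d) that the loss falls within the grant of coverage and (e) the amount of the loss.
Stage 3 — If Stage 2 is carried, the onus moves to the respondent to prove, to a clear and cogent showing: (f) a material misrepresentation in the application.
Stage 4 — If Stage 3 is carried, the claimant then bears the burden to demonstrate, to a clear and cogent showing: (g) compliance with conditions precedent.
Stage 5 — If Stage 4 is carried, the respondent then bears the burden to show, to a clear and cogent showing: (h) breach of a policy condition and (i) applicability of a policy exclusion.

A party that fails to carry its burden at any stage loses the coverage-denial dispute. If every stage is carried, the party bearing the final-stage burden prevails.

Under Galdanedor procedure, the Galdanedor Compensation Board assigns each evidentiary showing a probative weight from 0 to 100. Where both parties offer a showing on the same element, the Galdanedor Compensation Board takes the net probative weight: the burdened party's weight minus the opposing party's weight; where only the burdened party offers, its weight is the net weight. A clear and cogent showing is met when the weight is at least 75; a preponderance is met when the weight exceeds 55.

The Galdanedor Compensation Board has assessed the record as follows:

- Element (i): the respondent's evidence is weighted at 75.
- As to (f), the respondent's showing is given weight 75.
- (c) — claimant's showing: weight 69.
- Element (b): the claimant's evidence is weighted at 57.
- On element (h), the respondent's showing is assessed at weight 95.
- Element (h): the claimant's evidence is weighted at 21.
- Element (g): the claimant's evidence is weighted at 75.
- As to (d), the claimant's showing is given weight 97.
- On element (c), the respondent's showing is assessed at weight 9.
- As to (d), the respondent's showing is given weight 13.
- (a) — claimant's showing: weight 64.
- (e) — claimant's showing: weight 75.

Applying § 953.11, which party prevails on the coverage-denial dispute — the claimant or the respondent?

Stage 1 — burden on claimant; standard: a preponderance (weight exceeds 55).
    (a): 64 > 55 [met]
    (b): 57 > 55 [met]
    (c): 69 − 9 = 60 > 55 [met]
  Stage 1 carried; the burden remains with the claimant.
Stage 2 — burden on claimant; standard: a clear and cogent showing (weight is at least 75).
    (d): 97 − 13 = 84 ≥ 75 [met]
    (e): 75 ≥ 75 [met]
  Stage 2 carried; the burden shifts to the respondent.
Stage 3 — burden on respondent; standard: a clear and cogent showing (weight is at least 75).
    (f): 75 ≥ 75 [met]
  Stage 3 carried; the burden shifts to the claimant.
Stage 4 — burden on claimant; standard: a clear and cogent showing (weight is at least 75).
    (g): 75 ≥ 75 [met]
  The claimant carries Stage 4; the respondent now bears the burden.
Stage 5 — burden on respondent; standard: a clear and cogent showing (weight is at least 75).
    (h): 95 − 21 = 74 < 75 [not met]
    (i): 75 ≥ 75 [met]
  Not every element is met, so the respondent fails to carry Stage 5.
The claimant prevails.

claimant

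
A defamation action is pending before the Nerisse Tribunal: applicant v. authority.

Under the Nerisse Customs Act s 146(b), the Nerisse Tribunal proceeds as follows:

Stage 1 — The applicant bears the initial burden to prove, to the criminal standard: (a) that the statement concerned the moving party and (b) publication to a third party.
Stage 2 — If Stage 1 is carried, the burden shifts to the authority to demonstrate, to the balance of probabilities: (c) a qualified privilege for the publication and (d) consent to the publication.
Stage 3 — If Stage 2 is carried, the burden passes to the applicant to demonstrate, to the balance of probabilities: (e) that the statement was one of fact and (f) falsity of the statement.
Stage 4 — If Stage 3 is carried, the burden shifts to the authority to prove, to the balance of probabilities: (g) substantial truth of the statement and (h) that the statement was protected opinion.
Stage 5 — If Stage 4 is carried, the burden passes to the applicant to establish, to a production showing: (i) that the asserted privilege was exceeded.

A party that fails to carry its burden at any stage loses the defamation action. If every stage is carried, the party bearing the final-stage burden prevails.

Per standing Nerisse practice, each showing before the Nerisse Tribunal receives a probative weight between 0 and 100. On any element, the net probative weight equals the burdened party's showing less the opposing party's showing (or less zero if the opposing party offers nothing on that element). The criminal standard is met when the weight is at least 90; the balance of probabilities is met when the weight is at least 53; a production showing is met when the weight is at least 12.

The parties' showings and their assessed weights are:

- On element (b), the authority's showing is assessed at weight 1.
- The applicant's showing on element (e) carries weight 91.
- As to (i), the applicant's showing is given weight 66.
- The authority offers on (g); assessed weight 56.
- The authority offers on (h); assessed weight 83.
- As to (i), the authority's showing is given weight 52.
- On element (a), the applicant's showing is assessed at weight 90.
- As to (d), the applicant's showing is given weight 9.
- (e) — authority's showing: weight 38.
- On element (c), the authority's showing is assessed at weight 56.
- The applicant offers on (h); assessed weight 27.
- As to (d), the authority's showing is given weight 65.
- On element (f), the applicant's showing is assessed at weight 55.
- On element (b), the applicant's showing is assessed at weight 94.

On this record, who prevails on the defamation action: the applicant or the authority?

applicant

Stage 1 (applicant, the criminal standard, weight is at least 90): (a) 90 ≥ 90 — meets; (b) net 94−1=93 ≥ 90 — meets.
  All elements met. The burden passes to the authority.
Stage 2 (authority, the balance of probabilities, weight is at least 53): (c) 56 ≥ 53 — meets; (d) net 65−9=56 ≥ 53 — meets.
  All elements met. The burden passes to the applicant.
Stage 3 (applicant, the balance of probabilities, weight is at least 53): (e) net 91−38=53 ≥ 53 — meets; (f) 55 ≥ 53 — meets.
  Stage 3 is satisfied; the onus moves to the authority.
Stage 4 (authority, the balance of probabilities, weight is at least 53): (g) 56 ≥ 53 — meets; (h) net 83−27=56 ≥ 53 — meets.
  Stage 4 carried; the burden shifts to the applicant.
Stage 5 (applicant, a production showing, weight is at least 12): (i) net 66−52=14 ≥ 12 — meets.
  Stage 5 carried; the final stage is satisfied.
All stages carried — the applicant prevails.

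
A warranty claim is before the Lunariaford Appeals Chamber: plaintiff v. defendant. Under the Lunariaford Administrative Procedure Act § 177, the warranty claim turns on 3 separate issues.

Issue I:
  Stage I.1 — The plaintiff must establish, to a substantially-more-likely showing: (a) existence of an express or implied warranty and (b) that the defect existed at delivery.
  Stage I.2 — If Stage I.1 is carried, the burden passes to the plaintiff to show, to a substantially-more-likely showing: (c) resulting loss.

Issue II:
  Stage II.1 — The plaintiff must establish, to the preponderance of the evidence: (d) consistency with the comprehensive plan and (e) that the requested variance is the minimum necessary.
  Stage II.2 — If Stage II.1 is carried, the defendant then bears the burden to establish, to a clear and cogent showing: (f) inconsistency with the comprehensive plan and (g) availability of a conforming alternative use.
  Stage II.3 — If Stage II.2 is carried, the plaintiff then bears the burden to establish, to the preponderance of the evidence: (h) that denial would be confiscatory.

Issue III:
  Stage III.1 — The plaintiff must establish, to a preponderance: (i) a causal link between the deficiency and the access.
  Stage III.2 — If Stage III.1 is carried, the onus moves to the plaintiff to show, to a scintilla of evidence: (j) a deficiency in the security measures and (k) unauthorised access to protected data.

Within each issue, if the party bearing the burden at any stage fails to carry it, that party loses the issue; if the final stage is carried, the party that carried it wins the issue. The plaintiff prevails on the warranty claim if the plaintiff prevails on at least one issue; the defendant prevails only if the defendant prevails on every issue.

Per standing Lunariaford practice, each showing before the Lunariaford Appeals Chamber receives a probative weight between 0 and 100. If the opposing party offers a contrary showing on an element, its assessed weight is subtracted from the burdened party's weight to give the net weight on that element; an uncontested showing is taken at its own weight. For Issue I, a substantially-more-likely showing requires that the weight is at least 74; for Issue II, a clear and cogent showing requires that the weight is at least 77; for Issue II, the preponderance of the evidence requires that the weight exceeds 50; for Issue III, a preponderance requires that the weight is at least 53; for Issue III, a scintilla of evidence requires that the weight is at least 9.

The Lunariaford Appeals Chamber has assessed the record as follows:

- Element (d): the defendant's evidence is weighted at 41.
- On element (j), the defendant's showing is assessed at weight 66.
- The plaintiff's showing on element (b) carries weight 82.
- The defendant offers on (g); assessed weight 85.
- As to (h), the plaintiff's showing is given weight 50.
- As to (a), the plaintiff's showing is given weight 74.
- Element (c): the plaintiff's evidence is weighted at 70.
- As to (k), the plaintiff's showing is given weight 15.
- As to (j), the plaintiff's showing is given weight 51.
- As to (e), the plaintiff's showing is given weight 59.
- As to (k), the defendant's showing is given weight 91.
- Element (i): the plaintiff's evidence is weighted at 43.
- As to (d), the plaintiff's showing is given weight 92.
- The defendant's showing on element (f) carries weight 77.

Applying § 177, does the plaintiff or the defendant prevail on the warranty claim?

defendant

— Issue I —
Stage I.1 (plaintiff, a substantially-more-likely showing, weight is at least 74): (a) 74 ≥ 74 — meets; (b) 82 ≥ 74 — meets.
  Stage I.1 is satisfied; the plaintiff continues to bear the burden.
Stage I.2 (plaintiff, a substantially-more-likely showing, weight is at least 74): (c) 70 < 74 — fails.
  The plaintiff does not carry Stage I.2.
The analysis ends at Stage I.2; the defendant prevails on this issue.
— Issue II —
At Stage II.1 the plaintiff must meet the preponderance of the evidence (weight exceeds 50): on (d) the weight is 92 less the opposing 41 gives net 51, which does exceed 50, so (d) meets the standard; on (e) the weight is 59, > 50, so (e) meets the standard.
  The plaintiff carries Stage II.1; the defendant now bears the burden.
At Stage II.2 the defendant must meet a clear and cogent showing (weight is at least 77): on (f) the weight is 77, which does reach 77, so (f) meets the standard; on (g) the weight is 85, ≥ 77, so (g) meets the standard.
  All elements met. The burden passes to the plaintiff.
At Stage II.3 the plaintiff must meet the preponderance of the evidence (weight exceeds 50): on (h) the weight is 50, which does not exceed 50, so (h) does not meet the standard.
  Stage II.3 not carried; the plaintiff fails its burden.
The analysis ends at Stage II.3; the defendant prevails on this issue.
— Issue III —
At Stage III.1 the plaintiff must meet a preponderance (weight is at least 53): on (i) the weight is 43, which does not reach 53, so (i) does not meet the standard.
  The plaintiff does not carry Stage III.1.
So the defendant prevails on this issue.
Per-issue: Issue I → defendant; Issue II → defendant; Issue III → defendant. The plaintiff must prevail on at least one issue; overall, the defendant prevails.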